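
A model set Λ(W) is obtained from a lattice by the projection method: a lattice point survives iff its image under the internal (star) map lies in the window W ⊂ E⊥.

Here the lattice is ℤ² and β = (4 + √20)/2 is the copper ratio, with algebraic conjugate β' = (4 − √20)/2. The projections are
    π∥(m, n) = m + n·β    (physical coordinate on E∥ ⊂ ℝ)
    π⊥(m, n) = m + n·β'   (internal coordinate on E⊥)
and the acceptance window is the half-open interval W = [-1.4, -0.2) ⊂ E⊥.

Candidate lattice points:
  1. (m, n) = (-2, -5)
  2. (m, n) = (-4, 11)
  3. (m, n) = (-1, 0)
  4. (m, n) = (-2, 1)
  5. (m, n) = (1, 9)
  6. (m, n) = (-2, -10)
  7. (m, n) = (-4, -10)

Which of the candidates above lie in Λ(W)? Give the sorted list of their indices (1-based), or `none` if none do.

1, 3, 5

β' = (4−√20)/2 ≈ -0.2361.
#1 (-2,-5): internal coord -2 + (-5)·β' = -0.8197; -0.8197 ∈ [-1.4, -0.2) → IN Λ
#2 (-4,11): internal coord -4 + (11)·β' = -6.5967; -6.5967 ∉ [-1.4, -0.2) → out
#3 (-1,0): internal coord -1 + (0)·β' = -1.0000; -1.0000 ∈ [-1.4, -0.2) → IN Λ
#4 (-2,1): internal coord -2 + (1)·β' = -2.2361; -2.2361 ∉ [-1.4, -0.2) → out
#5 (1,9): internal coord 1 + (9)·β' = -1.1246; -1.1246 ∈ [-1.4, -0.2) → IN Λ
#6 (-2,-10): internal coord -2 + (-10)·β' = +0.3607; +0.3607 ∉ [-1.4, -0.2) → out
#7 (-4,-10): internal coord -4 + (-10)·β' = -1.6393; -1.6393 ∉ [-1.4, -0.2) → out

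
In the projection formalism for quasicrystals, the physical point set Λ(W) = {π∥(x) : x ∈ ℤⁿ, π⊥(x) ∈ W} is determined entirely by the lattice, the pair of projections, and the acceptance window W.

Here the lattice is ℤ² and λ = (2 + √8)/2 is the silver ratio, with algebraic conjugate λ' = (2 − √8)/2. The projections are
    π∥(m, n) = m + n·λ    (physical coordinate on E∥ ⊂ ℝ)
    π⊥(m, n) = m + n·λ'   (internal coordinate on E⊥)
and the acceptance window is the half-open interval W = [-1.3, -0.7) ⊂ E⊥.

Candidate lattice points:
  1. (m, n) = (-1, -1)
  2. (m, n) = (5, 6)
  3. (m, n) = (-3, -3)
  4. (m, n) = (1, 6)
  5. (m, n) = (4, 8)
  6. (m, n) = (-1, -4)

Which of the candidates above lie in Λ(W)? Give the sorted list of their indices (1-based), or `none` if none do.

Numerically λ ≈ 2.4142 and λ' = −1/λ ≈ -0.4142.
#1 (-1,-1): internal coord -1 + (-1)·λ' = -0.5858; -0.5858 ∉ [-1.3, -0.7) → out
#2 (5,6): internal coord 5 + (6)·λ' = +2.5147; +2.5147 ∉ [-1.3, -0.7) → out
#3 (-3,-3): internal coord -3 + (-3)·λ' = -1.7574; -1.7574 ∉ [-1.3, -0.7) → out
#4 (1,6): internal coord 1 + (6)·λ' = -1.4853; -1.4853 ∉ [-1.3, -0.7) → out
#5 (4,8): internal coord 4 + (8)·λ' = +0.6863; +0.6863 ∉ [-1.3, -0.7) → out
#6 (-1,-4): internal coord -1 + (-4)·λ' = +0.6569; +0.6569 ∉ [-1.3, -0.7) → out

none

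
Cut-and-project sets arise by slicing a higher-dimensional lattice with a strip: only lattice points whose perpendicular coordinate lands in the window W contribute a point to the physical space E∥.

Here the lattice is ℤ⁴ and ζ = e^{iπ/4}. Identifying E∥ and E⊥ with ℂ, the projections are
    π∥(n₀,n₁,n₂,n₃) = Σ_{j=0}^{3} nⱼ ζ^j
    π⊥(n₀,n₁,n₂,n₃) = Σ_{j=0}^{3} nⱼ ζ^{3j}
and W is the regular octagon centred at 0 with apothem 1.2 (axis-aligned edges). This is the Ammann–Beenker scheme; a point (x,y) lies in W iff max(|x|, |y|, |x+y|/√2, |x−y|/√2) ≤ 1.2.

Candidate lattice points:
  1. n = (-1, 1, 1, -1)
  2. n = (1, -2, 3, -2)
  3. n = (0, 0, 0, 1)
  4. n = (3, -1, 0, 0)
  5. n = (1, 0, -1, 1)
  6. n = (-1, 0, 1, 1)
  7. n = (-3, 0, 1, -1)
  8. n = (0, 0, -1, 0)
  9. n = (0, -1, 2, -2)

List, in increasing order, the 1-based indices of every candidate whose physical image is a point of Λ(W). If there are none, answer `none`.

With ζ = e^{iπ/4} the internal vectors are ζ^0,ζ^3,ζ^6,ζ^9.
candidate 1: n = (-1, 1, 1, -1) → π⊥ ≈ (-2.41421, -1.00000); max(|x|,|y|,|x±y|/√2) = 2.41421 > 1.2 ⇒ ∉ W
candidate 2: n = (1, -2, 3, -2) → π⊥ ≈ (+1.00000, -5.82843); max(|x|,|y|,|x±y|/√2) = 5.82843 > 1.2 ⇒ ∉ W
candidate 3: n = (0, 0, 0, 1) → π⊥ ≈ (+0.70711, +0.70711); max(|x|,|y|,|x±y|/√2) = 1.00000 ≤ 1.2 ⇒ ∈ W
candidate 4: n = (3, -1, 0, 0) → π⊥ ≈ (+3.70711, -0.70711); max(|x|,|y|,|x±y|/√2) = 3.70711 > 1.2 ⇒ ∉ W
candidate 5: n = (1, 0, -1, 1) → π⊥ ≈ (+1.70711, +1.70711); max(|x|,|y|,|x±y|/√2) = 2.41421 > 1.2 ⇒ ∉ W
candidate 6: n = (-1, 0, 1, 1) → π⊥ ≈ (-0.29289, -0.29289); max(|x|,|y|,|x±y|/√2) = 0.41421 ≤ 1.2 ⇒ ∈ W
candidate 7: n = (-3, 0, 1, -1) → π⊥ ≈ (-3.70711, -1.70711); max(|x|,|y|,|x±y|/√2) = 3.82843 > 1.2 ⇒ ∉ W
candidate 8: n = (0, 0, -1, 0) → π⊥ ≈ (+0.00000, +1.00000); max(|x|,|y|,|x±y|/√2) = 1.00000 ≤ 1.2 ⇒ ∈ W
candidate 9: n = (0, -1, 2, -2) → π⊥ ≈ (-0.70711, -4.12132); max(|x|,|y|,|x±y|/√2) = 4.12132 > 1.2 ⇒ ∉ W

3, 6, 8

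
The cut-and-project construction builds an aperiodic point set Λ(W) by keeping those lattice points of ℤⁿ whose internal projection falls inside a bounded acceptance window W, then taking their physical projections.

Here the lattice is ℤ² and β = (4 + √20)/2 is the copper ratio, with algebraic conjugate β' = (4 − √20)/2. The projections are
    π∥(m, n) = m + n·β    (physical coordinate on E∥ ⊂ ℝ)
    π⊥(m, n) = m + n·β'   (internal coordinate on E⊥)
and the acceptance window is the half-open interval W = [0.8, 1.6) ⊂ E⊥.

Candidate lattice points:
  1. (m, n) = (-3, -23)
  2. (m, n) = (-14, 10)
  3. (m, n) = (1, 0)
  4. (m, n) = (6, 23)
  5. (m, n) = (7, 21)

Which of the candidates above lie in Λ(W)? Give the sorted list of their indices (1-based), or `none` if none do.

β' = (4−√20)/2 ≈ -0.2361.
#1 (-3,-23): internal coord -3 + (-23)·β' = +2.4296; +2.4296 ∉ [0.8, 1.6) → out
#2 (-14,10): internal coord -14 + (10)·β' = -16.3607; -16.3607 ∉ [0.8, 1.6) → out
#3 (1,0): internal coord 1 + (0)·β' = +1.0000; +1.0000 ∈ [0.8, 1.6) → IN Λ
#4 (6,23): internal coord 6 + (23)·β' = +0.5704; +0.5704 ∉ [0.8, 1.6) → out
#5 (7,21): internal coord 7 + (21)·β' = +2.0426; +2.0426 ∉ [0.8, 1.6) → out

3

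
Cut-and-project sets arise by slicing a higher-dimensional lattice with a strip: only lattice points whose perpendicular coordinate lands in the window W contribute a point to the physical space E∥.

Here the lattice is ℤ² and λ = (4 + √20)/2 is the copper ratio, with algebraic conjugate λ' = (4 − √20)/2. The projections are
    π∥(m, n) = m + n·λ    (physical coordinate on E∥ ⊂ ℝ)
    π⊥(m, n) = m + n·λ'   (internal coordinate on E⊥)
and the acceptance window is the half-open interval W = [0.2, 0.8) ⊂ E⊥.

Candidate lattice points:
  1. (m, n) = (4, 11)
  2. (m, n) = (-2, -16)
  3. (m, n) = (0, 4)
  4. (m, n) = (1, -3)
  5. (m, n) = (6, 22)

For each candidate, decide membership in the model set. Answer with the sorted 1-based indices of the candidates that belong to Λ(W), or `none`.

none

Numerically λ ≈ 4.2361 and λ' = −1/λ ≈ -0.2361.
#1 (4,11): internal coord 4 + (11)·λ' = +1.4033; +1.4033 ∉ [0.2, 0.8) → out
#2 (-2,-16): internal coord -2 + (-16)·λ' = +1.7771; +1.7771 ∉ [0.2, 0.8) → out
#3 (0,4): internal coord 0 + (4)·λ' = -0.9443; -0.9443 ∉ [0.2, 0.8) → out
#4 (1,-3): internal coord 1 + (-3)·λ' = +1.7082; +1.7082 ∉ [0.2, 0.8) → out
#5 (6,22): internal coord 6 + (22)·λ' = +0.8065; +0.8065 ∉ [0.2, 0.8) → out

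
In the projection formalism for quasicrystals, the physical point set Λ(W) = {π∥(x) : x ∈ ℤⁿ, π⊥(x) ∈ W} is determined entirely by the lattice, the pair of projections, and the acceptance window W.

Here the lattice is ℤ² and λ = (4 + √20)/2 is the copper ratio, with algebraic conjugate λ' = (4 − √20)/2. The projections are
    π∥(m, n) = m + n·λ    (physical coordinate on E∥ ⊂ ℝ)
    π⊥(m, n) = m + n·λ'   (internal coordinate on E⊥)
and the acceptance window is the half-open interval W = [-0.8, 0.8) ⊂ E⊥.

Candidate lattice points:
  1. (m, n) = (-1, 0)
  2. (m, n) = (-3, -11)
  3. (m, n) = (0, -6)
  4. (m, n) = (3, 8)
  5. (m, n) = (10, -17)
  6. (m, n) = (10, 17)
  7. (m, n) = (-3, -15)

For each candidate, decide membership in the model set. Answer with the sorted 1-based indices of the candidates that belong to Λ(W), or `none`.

Numerically λ ≈ 4.2361 and λ' = −1/λ ≈ -0.2361.
candidate 1: (m,n)=(-1,0) → π∥ = -1+0·λ ≈ -1.0000, π⊥ = -1+0·λ' ≈ -1.0000 ∉ [-0.8, 0.8) ⇒ out
candidate 2: (m,n)=(-3,-11) → π∥ = -3-11·λ ≈ -49.5967, π⊥ = -3-11·λ' ≈ -0.4033 ∈ [-0.8, 0.8) ⇒ IN Λ
candidate 3: (m,n)=(0,-6) → π∥ = 0-6·λ ≈ -25.4164, π⊥ = 0-6·λ' ≈ 1.4164 ∉ [-0.8, 0.8) ⇒ out
candidate 4: (m,n)=(3,8) → π∥ = 3+8·λ ≈ 36.8885, π⊥ = 3+8·λ' ≈ 1.1115 ∉ [-0.8, 0.8) ⇒ out
candidate 5: (m,n)=(10,-17) → π∥ = 10-17·λ ≈ -62.0132, π⊥ = 10-17·λ' ≈ 14.0132 ∉ [-0.8, 0.8) ⇒ out
candidate 6: (m,n)=(10,17) → π∥ = 10+17·λ ≈ 82.0132, π⊥ = 10+17·λ' ≈ 5.9868 ∉ [-0.8, 0.8) ⇒ out
candidate 7: (m,n)=(-3,-15) → π∥ = -3-15·λ ≈ -66.5410, π⊥ = -3-15·λ' ≈ 0.5410 ∈ [-0.8, 0.8) ⇒ IN Λ

2, 7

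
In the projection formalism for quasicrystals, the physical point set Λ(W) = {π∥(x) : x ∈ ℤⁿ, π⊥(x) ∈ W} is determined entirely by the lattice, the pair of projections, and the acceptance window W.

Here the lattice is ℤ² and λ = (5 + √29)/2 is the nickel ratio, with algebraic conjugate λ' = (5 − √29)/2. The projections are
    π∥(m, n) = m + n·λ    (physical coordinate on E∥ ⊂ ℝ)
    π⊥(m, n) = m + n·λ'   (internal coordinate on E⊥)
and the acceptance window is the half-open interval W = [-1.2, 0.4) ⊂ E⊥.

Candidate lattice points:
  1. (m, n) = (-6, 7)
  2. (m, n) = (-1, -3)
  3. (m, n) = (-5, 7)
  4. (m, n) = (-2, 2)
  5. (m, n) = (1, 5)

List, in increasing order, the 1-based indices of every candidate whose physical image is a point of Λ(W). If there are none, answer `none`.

Compute λ' = (5−√29)/2 = -0.1926, so π⊥(m,n) = m -0.1926·n.
candidate 1: (m,n)=(-6,7) → π∥ = -6+7·λ ≈ 30.3481, π⊥ = -6+7·λ' ≈ -7.3481 ∉ [-1.2, 0.4) ⇒ out
candidate 2: (m,n)=(-1,-3) → π∥ = -1-3·λ ≈ -16.5777, π⊥ = -1-3·λ' ≈ -0.4223 ∈ [-1.2, 0.4) ⇒ IN Λ
candidate 3: (m,n)=(-5,7) → π∥ = -5+7·λ ≈ 31.3481, π⊥ = -5+7·λ' ≈ -6.3481 ∉ [-1.2, 0.4) ⇒ out
candidate 4: (m,n)=(-2,2) → π∥ = -2+2·λ ≈ 8.3852, π⊥ = -2+2·λ' ≈ -2.3852 ∉ [-1.2, 0.4) ⇒ out
candidate 5: (m,n)=(1,5) → π∥ = 1+5·λ ≈ 26.9629, π⊥ = 1+5·λ' ≈ 0.0371 ∈ [-1.2, 0.4) ⇒ IN Λ

2, 5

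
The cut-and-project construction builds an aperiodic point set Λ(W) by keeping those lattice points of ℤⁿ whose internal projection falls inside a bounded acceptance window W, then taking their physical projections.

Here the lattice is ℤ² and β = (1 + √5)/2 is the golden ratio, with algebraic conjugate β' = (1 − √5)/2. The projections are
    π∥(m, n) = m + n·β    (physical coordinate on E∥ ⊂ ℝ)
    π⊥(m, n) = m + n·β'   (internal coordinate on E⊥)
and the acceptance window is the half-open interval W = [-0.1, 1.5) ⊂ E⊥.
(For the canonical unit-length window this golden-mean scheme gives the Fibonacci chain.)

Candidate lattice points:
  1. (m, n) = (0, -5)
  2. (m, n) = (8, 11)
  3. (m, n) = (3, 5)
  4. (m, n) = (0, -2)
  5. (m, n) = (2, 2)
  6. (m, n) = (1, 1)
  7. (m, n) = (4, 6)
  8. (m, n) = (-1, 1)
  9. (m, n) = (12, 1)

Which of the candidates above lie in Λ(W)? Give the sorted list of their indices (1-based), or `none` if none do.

Compute β' = (1−√5)/2 = -0.6180, so π⊥(m,n) = m -0.6180·n.
[1] lift (0,-5): star map gives 3.0902; window check -0.1 ≤ 3.0902 < 1.5 is false → out
[2] lift (8,11): star map gives 1.2016; window check -0.1 ≤ 1.2016 < 1.5 is true → IN Λ
[3] lift (3,5): star map gives -0.0902; window check -0.1 ≤ -0.0902 < 1.5 is true → IN Λ
[4] lift (0,-2): star map gives 1.2361; window check -0.1 ≤ 1.2361 < 1.5 is true → IN Λ
[5] lift (2,2): star map gives 0.7639; window check -0.1 ≤ 0.7639 < 1.5 is true → IN Λ
[6] lift (1,1): star map gives 0.3820; window check -0.1 ≤ 0.3820 < 1.5 is true → IN Λ
[7] lift (4,6): star map gives 0.2918; window check -0.1 ≤ 0.2918 < 1.5 is true → IN Λ
[8] lift (-1,1): star map gives -1.6180; window check -0.1 ≤ -1.6180 < 1.5 is false → out
[9] lift (12,1): star map gives 11.3820; window check -0.1 ≤ 11.3820 < 1.5 is false → out

2, 3, 4, 5, 6, 7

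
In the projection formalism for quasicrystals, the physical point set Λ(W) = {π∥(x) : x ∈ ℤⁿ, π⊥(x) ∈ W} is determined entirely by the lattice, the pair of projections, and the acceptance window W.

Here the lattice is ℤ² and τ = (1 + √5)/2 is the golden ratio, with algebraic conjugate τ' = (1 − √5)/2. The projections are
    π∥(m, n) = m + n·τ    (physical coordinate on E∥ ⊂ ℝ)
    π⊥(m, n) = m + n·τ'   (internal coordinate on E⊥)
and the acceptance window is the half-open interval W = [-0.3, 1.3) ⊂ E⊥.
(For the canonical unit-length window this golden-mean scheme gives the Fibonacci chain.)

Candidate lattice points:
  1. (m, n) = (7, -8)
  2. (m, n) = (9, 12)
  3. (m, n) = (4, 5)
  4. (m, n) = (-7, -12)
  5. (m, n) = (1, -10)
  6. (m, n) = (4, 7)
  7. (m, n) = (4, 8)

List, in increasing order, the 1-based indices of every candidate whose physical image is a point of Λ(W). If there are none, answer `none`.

τ' = (1−√5)/2 ≈ -0.61803.
candidate 1: (m,n)=(7,-8) → π∥ = 7-8·τ ≈ -5.94427, π⊥ = 7-8·τ' ≈ 11.94427 ∉ [-0.3, 1.3) ⇒ out
candidate 2: (m,n)=(9,12) → π∥ = 9+12·τ ≈ 28.41641, π⊥ = 9+12·τ' ≈ 1.58359 ∉ [-0.3, 1.3) ⇒ out
candidate 3: (m,n)=(4,5) → π∥ = 4+5·τ ≈ 12.09017, π⊥ = 4+5·τ' ≈ 0.90983 ∈ [-0.3, 1.3) ⇒ IN Λ
candidate 4: (m,n)=(-7,-12) → π∥ = -7-12·τ ≈ -26.41641, π⊥ = -7-12·τ' ≈ 0.41641 ∈ [-0.3, 1.3) ⇒ IN Λ
candidate 5: (m,n)=(1,-10) → π∥ = 1-10·τ ≈ -15.18034, π⊥ = 1-10·τ' ≈ 7.18034 ∉ [-0.3, 1.3) ⇒ out
candidate 6: (m,n)=(4,7) → π∥ = 4+7·τ ≈ 15.32624, π⊥ = 4+7·τ' ≈ -0.32624 ∉ [-0.3, 1.3) ⇒ out
candidate 7: (m,n)=(4,8) → π∥ = 4+8·τ ≈ 16.94427, π⊥ = 4+8·τ' ≈ -0.94427 ∉ [-0.3, 1.3) ⇒ out

3, 4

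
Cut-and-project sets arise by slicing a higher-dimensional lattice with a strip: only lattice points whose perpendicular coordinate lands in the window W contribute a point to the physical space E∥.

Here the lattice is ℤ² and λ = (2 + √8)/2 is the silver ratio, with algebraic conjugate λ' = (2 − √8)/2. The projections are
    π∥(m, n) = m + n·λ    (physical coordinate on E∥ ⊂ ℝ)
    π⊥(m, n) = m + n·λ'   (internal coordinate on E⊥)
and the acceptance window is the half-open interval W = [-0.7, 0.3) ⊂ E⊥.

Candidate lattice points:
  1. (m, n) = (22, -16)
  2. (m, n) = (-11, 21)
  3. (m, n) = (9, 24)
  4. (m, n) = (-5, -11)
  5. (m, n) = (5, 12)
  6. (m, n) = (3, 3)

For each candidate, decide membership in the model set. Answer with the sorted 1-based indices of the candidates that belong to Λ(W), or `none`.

λ' = (2−√8)/2 ≈ -0.414214.
#1 (22,-16): internal coord 22 + (-16)·λ' = +28.627417; +28.627417 ∉ [-0.7, 0.3) → out
#2 (-11,21): internal coord -11 + (21)·λ' = -19.698485; -19.698485 ∉ [-0.7, 0.3) → out
#3 (9,24): internal coord 9 + (24)·λ' = -0.941125; -0.941125 ∉ [-0.7, 0.3) → out
#4 (-5,-11): internal coord -5 + (-11)·λ' = -0.443651; -0.443651 ∈ [-0.7, 0.3) → IN Λ
#5 (5,12): internal coord 5 + (12)·λ' = +0.029437; +0.029437 ∈ [-0.7, 0.3) → IN Λ
#6 (3,3): internal coord 3 + (3)·λ' = +1.757359; +1.757359 ∉ [-0.7, 0.3) → out

4, 5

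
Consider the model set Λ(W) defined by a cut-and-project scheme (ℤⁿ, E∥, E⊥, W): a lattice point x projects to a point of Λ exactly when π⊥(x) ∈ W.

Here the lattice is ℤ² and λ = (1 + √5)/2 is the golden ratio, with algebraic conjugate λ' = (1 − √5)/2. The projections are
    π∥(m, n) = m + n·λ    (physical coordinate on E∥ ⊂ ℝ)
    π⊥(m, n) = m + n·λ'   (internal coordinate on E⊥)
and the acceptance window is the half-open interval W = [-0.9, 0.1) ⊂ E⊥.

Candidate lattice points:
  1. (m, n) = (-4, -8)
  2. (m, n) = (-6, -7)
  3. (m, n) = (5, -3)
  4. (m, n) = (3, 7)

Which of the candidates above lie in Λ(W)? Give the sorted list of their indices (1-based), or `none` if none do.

λ' = (1−√5)/2 ≈ -0.618034.
candidate 1: (m,n)=(-4,-8) → π∥ = -4-8·λ ≈ -16.944272, π⊥ = -4-8·λ' ≈ 0.944272 ∉ [-0.9, 0.1) ⇒ out
candidate 2: (m,n)=(-6,-7) → π∥ = -6-7·λ ≈ -17.326238, π⊥ = -6-7·λ' ≈ -1.673762 ∉ [-0.9, 0.1) ⇒ out
candidate 3: (m,n)=(5,-3) → π∥ = 5-3·λ ≈ 0.145898, π⊥ = 5-3·λ' ≈ 6.854102 ∉ [-0.9, 0.1) ⇒ out
candidate 4: (m,n)=(3,7) → π∥ = 3+7·λ ≈ 14.326238, π⊥ = 3+7·λ' ≈ -1.326238 ∉ [-0.9, 0.1) ⇒ out

none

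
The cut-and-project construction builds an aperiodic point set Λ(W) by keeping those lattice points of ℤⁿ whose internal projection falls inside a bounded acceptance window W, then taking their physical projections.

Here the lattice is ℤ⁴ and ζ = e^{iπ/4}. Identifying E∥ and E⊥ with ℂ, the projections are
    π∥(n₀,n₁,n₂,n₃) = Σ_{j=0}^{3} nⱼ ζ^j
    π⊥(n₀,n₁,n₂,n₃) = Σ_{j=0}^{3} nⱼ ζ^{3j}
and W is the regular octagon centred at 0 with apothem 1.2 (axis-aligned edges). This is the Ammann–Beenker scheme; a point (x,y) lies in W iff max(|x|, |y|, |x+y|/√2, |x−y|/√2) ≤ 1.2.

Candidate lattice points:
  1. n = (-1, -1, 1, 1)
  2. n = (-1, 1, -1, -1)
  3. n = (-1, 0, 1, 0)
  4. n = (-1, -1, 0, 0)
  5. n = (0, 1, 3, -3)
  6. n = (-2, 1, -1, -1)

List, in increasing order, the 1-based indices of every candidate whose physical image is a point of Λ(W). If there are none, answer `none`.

π⊥(n) = n₀ + n₁ζ³ + n₂ζ⁶ + n₃ζ⁹ where ζ = e^{iπ/4}.
candidate 1: n = (-1, -1, 1, 1) → π⊥ ≈ (+0.41421, -1.00000); max(|x|,|y|,|x±y|/√2) = 1.00000 ≤ 1.2 ⇒ ∈ W
candidate 2: n = (-1, 1, -1, -1) → π⊥ ≈ (-2.41421, +1.00000); max(|x|,|y|,|x±y|/√2) = 2.41421 > 1.2 ⇒ ∉ W
candidate 3: n = (-1, 0, 1, 0) → π⊥ ≈ (-1.00000, -1.00000); max(|x|,|y|,|x±y|/√2) = 1.41421 > 1.2 ⇒ ∉ W
candidate 4: n = (-1, -1, 0, 0) → π⊥ ≈ (-0.29289, -0.70711); max(|x|,|y|,|x±y|/√2) = 0.70711 ≤ 1.2 ⇒ ∈ W
candidate 5: n = (0, 1, 3, -3) → π⊥ ≈ (-2.82843, -4.41421); max(|x|,|y|,|x±y|/√2) = 5.12132 > 1.2 ⇒ ∉ W
candidate 6: n = (-2, 1, -1, -1) → π⊥ ≈ (-3.41421, +1.00000); max(|x|,|y|,|x±y|/√2) = 3.41421 > 1.2 ⇒ ∉ W

1, 4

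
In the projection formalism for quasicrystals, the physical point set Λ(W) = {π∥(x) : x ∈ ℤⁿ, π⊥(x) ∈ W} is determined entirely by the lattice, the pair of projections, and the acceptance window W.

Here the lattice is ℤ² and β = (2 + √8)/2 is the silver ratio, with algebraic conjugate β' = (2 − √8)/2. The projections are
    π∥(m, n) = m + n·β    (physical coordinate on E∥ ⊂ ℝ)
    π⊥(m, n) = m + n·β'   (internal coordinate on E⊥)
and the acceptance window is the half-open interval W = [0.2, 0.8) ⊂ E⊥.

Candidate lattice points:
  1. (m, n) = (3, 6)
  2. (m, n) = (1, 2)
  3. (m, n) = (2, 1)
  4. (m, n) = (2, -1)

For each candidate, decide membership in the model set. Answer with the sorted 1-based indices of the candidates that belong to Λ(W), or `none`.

Compute β' = (2−√8)/2 = -0.41421, so π⊥(m,n) = m -0.41421·n.
#1 (3,6): internal coord 3 + (6)·β' = +0.51472; +0.51472 ∈ [0.2, 0.8) → IN Λ
#2 (1,2): internal coord 1 + (2)·β' = +0.17157; +0.17157 ∉ [0.2, 0.8) → out
#3 (2,1): internal coord 2 + (1)·β' = +1.58579; +1.58579 ∉ [0.2, 0.8) → out
#4 (2,-1): internal coord 2 + (-1)·β' = +2.41421; +2.41421 ∉ [0.2, 0.8) → out

1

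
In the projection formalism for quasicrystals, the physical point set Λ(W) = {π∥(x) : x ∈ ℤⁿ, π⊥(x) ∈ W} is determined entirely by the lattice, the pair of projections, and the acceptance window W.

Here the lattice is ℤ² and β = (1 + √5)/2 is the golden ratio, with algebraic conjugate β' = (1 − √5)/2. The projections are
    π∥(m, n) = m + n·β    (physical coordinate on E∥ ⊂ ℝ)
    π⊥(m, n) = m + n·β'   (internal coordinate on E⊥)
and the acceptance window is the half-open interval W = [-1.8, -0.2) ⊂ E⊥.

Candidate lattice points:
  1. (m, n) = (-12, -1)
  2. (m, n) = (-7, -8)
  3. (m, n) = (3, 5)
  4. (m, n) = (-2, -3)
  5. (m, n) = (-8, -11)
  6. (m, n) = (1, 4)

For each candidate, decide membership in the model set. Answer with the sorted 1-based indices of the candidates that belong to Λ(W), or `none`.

Numerically β ≈ 1.6180 and β' = −1/β ≈ -0.6180.
candidate 1: (m,n)=(-12,-1) → π∥ = -12-1·β ≈ -13.6180, π⊥ = -12-1·β' ≈ -11.3820 ∉ [-1.8, -0.2) ⇒ out
candidate 2: (m,n)=(-7,-8) → π∥ = -7-8·β ≈ -19.9443, π⊥ = -7-8·β' ≈ -2.0557 ∉ [-1.8, -0.2) ⇒ out
candidate 3: (m,n)=(3,5) → π∥ = 3+5·β ≈ 11.0902, π⊥ = 3+5·β' ≈ -0.0902 ∉ [-1.8, -0.2) ⇒ out
candidate 4: (m,n)=(-2,-3) → π∥ = -2-3·β ≈ -6.8541, π⊥ = -2-3·β' ≈ -0.1459 ∉ [-1.8, -0.2) ⇒ out
candidate 5: (m,n)=(-8,-11) → π∥ = -8-11·β ≈ -25.7984, π⊥ = -8-11·β' ≈ -1.2016 ∈ [-1.8, -0.2) ⇒ IN Λ
candidate 6: (m,n)=(1,4) → π∥ = 1+4·β ≈ 7.4721, π⊥ = 1+4·β' ≈ -1.4721 ∈ [-1.8, -0.2) ⇒ IN Λ

5, 6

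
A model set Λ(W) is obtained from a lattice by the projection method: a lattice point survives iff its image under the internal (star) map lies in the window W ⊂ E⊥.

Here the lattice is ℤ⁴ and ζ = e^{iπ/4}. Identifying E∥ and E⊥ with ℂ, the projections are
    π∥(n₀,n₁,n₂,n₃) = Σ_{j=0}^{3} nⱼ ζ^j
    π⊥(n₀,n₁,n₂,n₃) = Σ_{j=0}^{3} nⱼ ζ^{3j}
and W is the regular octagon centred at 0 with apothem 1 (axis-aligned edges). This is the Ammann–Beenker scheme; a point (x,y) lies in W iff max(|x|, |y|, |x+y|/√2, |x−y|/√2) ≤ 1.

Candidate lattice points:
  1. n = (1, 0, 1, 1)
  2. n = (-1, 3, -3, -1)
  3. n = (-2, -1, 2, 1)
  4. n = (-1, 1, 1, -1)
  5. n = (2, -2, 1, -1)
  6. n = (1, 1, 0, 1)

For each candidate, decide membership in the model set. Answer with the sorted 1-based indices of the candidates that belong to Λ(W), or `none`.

Internal map: ζ^{3j} for j=0..3 gives (1,0), (−√2/2,√2/2), (0,−1), (√2/2,√2/2).
candidate 1: n = (1, 0, 1, 1) → π⊥ ≈ (+1.70711, -0.29289); max(|x|,|y|,|x±y|/√2) = 1.70711 > 1 ⇒ ∉ W
candidate 2: n = (-1, 3, -3, -1) → π⊥ ≈ (-3.82843, +4.41421); max(|x|,|y|,|x±y|/√2) = 5.82843 > 1 ⇒ ∉ W
candidate 3: n = (-2, -1, 2, 1) → π⊥ ≈ (-0.58579, -2.00000); max(|x|,|y|,|x±y|/√2) = 2.00000 > 1 ⇒ ∉ W
candidate 4: n = (-1, 1, 1, -1) → π⊥ ≈ (-2.41421, -1.00000); max(|x|,|y|,|x±y|/√2) = 2.41421 > 1 ⇒ ∉ W
candidate 5: n = (2, -2, 1, -1) → π⊥ ≈ (+2.70711, -3.12132); max(|x|,|y|,|x±y|/√2) = 4.12132 > 1 ⇒ ∉ W
candidate 6: n = (1, 1, 0, 1) → π⊥ ≈ (+1.00000, +1.41421); max(|x|,|y|,|x±y|/√2) = 1.70711 > 1 ⇒ ∉ W

none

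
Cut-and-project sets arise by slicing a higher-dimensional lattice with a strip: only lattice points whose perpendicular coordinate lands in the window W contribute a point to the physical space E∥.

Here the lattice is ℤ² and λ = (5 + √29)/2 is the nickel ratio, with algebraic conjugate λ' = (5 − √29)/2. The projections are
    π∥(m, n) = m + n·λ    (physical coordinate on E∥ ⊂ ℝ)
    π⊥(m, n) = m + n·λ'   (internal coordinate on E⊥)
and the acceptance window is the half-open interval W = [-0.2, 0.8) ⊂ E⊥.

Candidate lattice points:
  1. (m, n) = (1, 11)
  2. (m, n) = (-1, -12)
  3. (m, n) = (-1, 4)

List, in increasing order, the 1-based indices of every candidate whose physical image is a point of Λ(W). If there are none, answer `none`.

Compute λ' = (5−√29)/2 = -0.19258, so π⊥(m,n) = m -0.19258·n.
candidate 1: (m,n)=(1,11) → π∥ = 1+11·λ ≈ 58.11841, π⊥ = 1+11·λ' ≈ -1.11841 ∉ [-0.2, 0.8) ⇒ out
candidate 2: (m,n)=(-1,-12) → π∥ = -1-12·λ ≈ -63.31099, π⊥ = -1-12·λ' ≈ 1.31099 ∉ [-0.2, 0.8) ⇒ out
candidate 3: (m,n)=(-1,4) → π∥ = -1+4·λ ≈ 19.77033, π⊥ = -1+4·λ' ≈ -1.77033 ∉ [-0.2, 0.8) ⇒ out

none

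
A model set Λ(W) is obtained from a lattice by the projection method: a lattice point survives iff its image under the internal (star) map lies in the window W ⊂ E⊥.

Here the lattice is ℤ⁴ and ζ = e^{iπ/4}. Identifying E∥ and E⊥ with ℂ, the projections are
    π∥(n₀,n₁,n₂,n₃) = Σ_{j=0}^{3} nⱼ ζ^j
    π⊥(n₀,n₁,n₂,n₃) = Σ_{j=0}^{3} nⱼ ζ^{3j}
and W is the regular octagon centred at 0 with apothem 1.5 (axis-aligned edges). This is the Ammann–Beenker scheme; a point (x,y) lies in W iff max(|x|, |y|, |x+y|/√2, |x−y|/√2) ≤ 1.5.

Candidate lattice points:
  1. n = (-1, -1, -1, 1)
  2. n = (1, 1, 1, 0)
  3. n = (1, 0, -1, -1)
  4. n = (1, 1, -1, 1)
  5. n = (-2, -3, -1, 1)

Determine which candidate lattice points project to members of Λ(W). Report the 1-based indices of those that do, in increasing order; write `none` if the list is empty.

1, 2, 3, 5

π⊥(n) = n₀ + n₁ζ³ + n₂ζ⁶ + n₃ζ⁹ where ζ = e^{iπ/4}.
candidate 1: n = (-1, -1, -1, 1) → π⊥ ≈ (+0.4142, +1.0000); max(|x|,|y|,|x±y|/√2) = 1.0000 ≤ 1.5 ⇒ ∈ W
candidate 2: n = (1, 1, 1, 0) → π⊥ ≈ (+0.2929, -0.2929); max(|x|,|y|,|x±y|/√2) = 0.4142 ≤ 1.5 ⇒ ∈ W
candidate 3: n = (1, 0, -1, -1) → π⊥ ≈ (+0.2929, +0.2929); max(|x|,|y|,|x±y|/√2) = 0.4142 ≤ 1.5 ⇒ ∈ W
candidate 4: n = (1, 1, -1, 1) → π⊥ ≈ (+1.0000, +2.4142); max(|x|,|y|,|x±y|/√2) = 2.4142 > 1.5 ⇒ ∉ W
candidate 5: n = (-2, -3, -1, 1) → π⊥ ≈ (+0.8284, -0.4142); max(|x|,|y|,|x±y|/√2) = 0.8787 ≤ 1.5 ⇒ ∈ W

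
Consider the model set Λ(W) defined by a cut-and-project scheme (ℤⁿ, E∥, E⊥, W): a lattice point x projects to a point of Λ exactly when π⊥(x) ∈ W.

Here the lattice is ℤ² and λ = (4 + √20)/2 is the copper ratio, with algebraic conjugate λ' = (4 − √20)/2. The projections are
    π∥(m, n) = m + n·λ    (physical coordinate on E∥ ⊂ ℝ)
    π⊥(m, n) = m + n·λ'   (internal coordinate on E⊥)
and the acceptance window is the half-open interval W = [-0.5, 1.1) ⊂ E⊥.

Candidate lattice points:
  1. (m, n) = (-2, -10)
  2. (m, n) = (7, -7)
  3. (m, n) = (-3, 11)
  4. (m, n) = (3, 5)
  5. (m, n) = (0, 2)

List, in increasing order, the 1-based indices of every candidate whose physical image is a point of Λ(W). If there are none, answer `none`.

Numerically λ ≈ 4.23607 and λ' = −1/λ ≈ -0.23607.
[1] lift (-2,-10): star map gives 0.36068; window check -0.5 ≤ 0.36068 < 1.1 is true → IN Λ
[2] lift (7,-7): star map gives 8.65248; window check -0.5 ≤ 8.65248 < 1.1 is false → out
[3] lift (-3,11): star map gives -5.59675; window check -0.5 ≤ -5.59675 < 1.1 is false → out
[4] lift (3,5): star map gives 1.81966; window check -0.5 ≤ 1.81966 < 1.1 is false → out
[5] lift (0,2): star map gives -0.47214; window check -0.5 ≤ -0.47214 < 1.1 is true → IN Λ

1, 5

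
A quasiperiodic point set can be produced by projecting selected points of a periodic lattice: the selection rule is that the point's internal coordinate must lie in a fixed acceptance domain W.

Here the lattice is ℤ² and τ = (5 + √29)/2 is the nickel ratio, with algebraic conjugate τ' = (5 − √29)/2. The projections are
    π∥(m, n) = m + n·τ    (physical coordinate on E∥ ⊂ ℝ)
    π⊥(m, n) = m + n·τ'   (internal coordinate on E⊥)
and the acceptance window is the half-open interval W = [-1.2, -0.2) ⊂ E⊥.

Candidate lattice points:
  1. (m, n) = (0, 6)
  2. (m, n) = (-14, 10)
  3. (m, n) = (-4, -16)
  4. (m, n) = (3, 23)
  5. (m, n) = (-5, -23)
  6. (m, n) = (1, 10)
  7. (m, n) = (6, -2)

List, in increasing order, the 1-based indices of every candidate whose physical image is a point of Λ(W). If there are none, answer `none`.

τ' = (5−√29)/2 ≈ -0.19258.
[1] lift (0,6): star map gives -1.15549; window check -1.2 ≤ -1.15549 < -0.2 is true → IN Λ
[2] lift (-14,10): star map gives -15.92582; window check -1.2 ≤ -15.92582 < -0.2 is false → out
[3] lift (-4,-16): star map gives -0.91868; window check -1.2 ≤ -0.91868 < -0.2 is true → IN Λ
[4] lift (3,23): star map gives -1.42940; window check -1.2 ≤ -1.42940 < -0.2 is false → out
[5] lift (-5,-23): star map gives -0.57060; window check -1.2 ≤ -0.57060 < -0.2 is true → IN Λ
[6] lift (1,10): star map gives -0.92582; window check -1.2 ≤ -0.92582 < -0.2 is true → IN Λ
[7] lift (6,-2): star map gives 6.38516; window check -1.2 ≤ 6.38516 < -0.2 is false → out

1, 3, 5, 6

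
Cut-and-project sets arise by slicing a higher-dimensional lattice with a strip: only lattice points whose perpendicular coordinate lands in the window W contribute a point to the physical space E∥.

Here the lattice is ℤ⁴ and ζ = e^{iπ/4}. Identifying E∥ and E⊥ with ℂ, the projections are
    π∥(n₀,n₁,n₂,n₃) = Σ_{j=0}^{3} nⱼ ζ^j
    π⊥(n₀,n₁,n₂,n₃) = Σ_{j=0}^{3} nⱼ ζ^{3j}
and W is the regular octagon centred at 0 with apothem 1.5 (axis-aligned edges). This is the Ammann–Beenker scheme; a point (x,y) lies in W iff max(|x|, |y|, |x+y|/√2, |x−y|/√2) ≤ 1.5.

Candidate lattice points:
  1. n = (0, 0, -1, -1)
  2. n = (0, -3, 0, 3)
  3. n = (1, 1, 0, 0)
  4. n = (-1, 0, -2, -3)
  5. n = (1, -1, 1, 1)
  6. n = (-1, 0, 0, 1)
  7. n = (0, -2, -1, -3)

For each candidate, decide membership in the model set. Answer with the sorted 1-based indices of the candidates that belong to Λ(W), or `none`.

With ζ = e^{iπ/4} the internal vectors are ζ^0,ζ^3,ζ^6,ζ^9.
#1 (0, 0, -1, -1): internal (-0.707107, 0.292893); octagon support 0.707107 vs apothem 1.5 → ∈ W
#2 (0, -3, 0, 3): internal (4.242641, 0.000000); octagon support 4.242641 vs apothem 1.5 → ∉ W
#3 (1, 1, 0, 0): internal (0.292893, 0.707107); octagon support 0.707107 vs apothem 1.5 → ∈ W
#4 (-1, 0, -2, -3): internal (-3.121320, -0.121320); octagon support 3.121320 vs apothem 1.5 → ∉ W
#5 (1, -1, 1, 1): internal (2.414214, -1.000000); octagon support 2.414214 vs apothem 1.5 → ∉ W
#6 (-1, 0, 0, 1): internal (-0.292893, 0.707107); octagon support 0.707107 vs apothem 1.5 → ∈ W
#7 (0, -2, -1, -3): internal (-0.707107, -2.535534); octagon support 2.535534 vs apothem 1.5 → ∉ W

1, 3, 6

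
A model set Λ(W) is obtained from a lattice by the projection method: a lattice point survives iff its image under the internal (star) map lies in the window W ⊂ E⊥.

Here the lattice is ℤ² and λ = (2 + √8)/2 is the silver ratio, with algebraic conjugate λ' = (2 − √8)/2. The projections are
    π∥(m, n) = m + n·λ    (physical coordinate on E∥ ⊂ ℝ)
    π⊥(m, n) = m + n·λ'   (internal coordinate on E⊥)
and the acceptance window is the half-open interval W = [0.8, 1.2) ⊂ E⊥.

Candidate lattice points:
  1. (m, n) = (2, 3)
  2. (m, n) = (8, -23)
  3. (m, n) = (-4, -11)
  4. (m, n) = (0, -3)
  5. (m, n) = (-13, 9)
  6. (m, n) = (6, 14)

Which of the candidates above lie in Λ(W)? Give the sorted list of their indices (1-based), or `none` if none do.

none

λ' = (2−√8)/2 ≈ -0.4142.
[1] lift (2,3): star map gives 0.7574; window check 0.8 ≤ 0.7574 < 1.2 is false → out
[2] lift (8,-23): star map gives 17.5269; window check 0.8 ≤ 17.5269 < 1.2 is false → out
[3] lift (-4,-11): star map gives 0.5563; window check 0.8 ≤ 0.5563 < 1.2 is false → out
[4] lift (0,-3): star map gives 1.2426; window check 0.8 ≤ 1.2426 < 1.2 is false → out
[5] lift (-13,9): star map gives -16.7279; window check 0.8 ≤ -16.7279 < 1.2 is false → out
[6] lift (6,14): star map gives 0.2010; window check 0.8 ≤ 0.2010 < 1.2 is false → out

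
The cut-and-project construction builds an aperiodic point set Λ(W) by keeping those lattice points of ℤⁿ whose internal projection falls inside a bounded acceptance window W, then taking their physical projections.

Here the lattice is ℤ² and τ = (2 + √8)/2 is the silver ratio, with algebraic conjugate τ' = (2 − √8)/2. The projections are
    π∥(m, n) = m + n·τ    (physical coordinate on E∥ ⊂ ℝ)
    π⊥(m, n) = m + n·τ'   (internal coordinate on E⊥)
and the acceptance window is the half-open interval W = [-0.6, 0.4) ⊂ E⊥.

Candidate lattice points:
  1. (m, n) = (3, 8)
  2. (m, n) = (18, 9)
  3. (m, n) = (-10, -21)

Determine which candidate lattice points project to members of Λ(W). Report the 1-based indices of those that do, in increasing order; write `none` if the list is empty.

1

Compute τ' = (2−√8)/2 = -0.4142, so π⊥(m,n) = m -0.4142·n.
candidate 1: (m,n)=(3,8) → π∥ = 3+8·τ ≈ 22.3137, π⊥ = 3+8·τ' ≈ -0.3137 ∈ [-0.6, 0.4) ⇒ IN Λ
candidate 2: (m,n)=(18,9) → π∥ = 18+9·τ ≈ 39.7279, π⊥ = 18+9·τ' ≈ 14.2721 ∉ [-0.6, 0.4) ⇒ out
candidate 3: (m,n)=(-10,-21) → π∥ = -10-21·τ ≈ -60.6985, π⊥ = -10-21·τ' ≈ -1.3015 ∉ [-0.6, 0.4) ⇒ out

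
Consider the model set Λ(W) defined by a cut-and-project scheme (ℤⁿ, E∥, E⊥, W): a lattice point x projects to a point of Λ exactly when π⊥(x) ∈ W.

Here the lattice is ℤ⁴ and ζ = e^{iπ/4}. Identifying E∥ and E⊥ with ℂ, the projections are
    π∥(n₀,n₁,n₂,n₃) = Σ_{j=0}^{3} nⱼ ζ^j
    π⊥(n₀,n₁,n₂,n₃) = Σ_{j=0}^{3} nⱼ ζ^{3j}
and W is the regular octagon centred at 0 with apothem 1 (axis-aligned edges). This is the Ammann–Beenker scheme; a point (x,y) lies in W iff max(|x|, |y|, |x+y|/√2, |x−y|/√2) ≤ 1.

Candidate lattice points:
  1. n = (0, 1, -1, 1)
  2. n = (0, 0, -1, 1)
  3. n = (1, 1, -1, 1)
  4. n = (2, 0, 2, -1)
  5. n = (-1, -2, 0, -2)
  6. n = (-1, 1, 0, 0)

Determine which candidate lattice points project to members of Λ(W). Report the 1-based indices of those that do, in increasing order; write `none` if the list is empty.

none

Internal map: ζ^{3j} for j=0..3 gives (1,0), (−√2/2,√2/2), (0,−1), (√2/2,√2/2).
candidate 1: n = (0, 1, -1, 1) → π⊥ ≈ (+0.000000, +2.414214); max(|x|,|y|,|x±y|/√2) = 2.414214 > 1 ⇒ ∉ W
candidate 2: n = (0, 0, -1, 1) → π⊥ ≈ (+0.707107, +1.707107); max(|x|,|y|,|x±y|/√2) = 1.707107 > 1 ⇒ ∉ W
candidate 3: n = (1, 1, -1, 1) → π⊥ ≈ (+1.000000, +2.414214); max(|x|,|y|,|x±y|/√2) = 2.414214 > 1 ⇒ ∉ W
candidate 4: n = (2, 0, 2, -1) → π⊥ ≈ (+1.292893, -2.707107); max(|x|,|y|,|x±y|/√2) = 2.828427 > 1 ⇒ ∉ W
candidate 5: n = (-1, -2, 0, -2) → π⊥ ≈ (-1.000000, -2.828427); max(|x|,|y|,|x±y|/√2) = 2.828427 > 1 ⇒ ∉ W
candidate 6: n = (-1, 1, 0, 0) → π⊥ ≈ (-1.707107, +0.707107); max(|x|,|y|,|x±y|/√2) = 1.707107 > 1 ⇒ ∉ W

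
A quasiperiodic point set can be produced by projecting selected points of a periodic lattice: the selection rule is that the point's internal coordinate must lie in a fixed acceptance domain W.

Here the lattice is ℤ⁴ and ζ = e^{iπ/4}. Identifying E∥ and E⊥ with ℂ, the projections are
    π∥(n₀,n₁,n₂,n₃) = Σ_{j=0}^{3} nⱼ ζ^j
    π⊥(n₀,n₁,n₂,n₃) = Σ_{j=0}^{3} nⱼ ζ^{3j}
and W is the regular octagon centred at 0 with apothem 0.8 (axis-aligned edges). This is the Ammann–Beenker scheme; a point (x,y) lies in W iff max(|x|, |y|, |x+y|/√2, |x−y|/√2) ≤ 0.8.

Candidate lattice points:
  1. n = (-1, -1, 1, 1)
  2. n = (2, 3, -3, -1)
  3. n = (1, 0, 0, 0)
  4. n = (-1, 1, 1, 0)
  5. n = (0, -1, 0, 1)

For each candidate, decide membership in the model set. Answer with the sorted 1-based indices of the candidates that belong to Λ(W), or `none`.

none

Internal map: ζ^{3j} for j=0..3 gives (1,0), (−√2/2,√2/2), (0,−1), (√2/2,√2/2).
#1 (-1, -1, 1, 1): internal (0.41421, -1.00000); octagon support 1.00000 vs apothem 0.8 → ∉ W
#2 (2, 3, -3, -1): internal (-0.82843, 4.41421); octagon support 4.41421 vs apothem 0.8 → ∉ W
#3 (1, 0, 0, 0): internal (1.00000, 0.00000); octagon support 1.00000 vs apothem 0.8 → ∉ W
#4 (-1, 1, 1, 0): internal (-1.70711, -0.29289); octagon support 1.70711 vs apothem 0.8 → ∉ W
#5 (0, -1, 0, 1): internal (1.41421, 0.00000); octagon support 1.41421 vs apothem 0.8 → ∉ W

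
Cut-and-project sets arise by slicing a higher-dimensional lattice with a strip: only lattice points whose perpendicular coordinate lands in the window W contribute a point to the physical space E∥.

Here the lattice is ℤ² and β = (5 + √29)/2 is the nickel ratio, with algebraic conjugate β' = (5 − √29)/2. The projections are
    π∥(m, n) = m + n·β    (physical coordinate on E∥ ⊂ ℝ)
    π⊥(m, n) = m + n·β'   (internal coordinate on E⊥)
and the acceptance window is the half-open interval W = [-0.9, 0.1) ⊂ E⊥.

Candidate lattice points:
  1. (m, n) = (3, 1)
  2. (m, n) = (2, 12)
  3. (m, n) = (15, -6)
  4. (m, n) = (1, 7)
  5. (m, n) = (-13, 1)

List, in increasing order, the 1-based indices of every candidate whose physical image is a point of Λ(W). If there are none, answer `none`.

2, 4

Compute β' = (5−√29)/2 = -0.192582, so π⊥(m,n) = m -0.192582·n.
#1 (3,1): internal coord 3 + (1)·β' = +2.807418; +2.807418 ∉ [-0.9, 0.1) → out
#2 (2,12): internal coord 2 + (12)·β' = -0.310989; -0.310989 ∈ [-0.9, 0.1) → IN Λ
#3 (15,-6): internal coord 15 + (-6)·β' = +16.155494; +16.155494 ∉ [-0.9, 0.1) → out
#4 (1,7): internal coord 1 + (7)·β' = -0.348077; -0.348077 ∈ [-0.9, 0.1) → IN Λ
#5 (-13,1): internal coord -13 + (1)·β' = -13.192582; -13.192582 ∉ [-0.9, 0.1) → out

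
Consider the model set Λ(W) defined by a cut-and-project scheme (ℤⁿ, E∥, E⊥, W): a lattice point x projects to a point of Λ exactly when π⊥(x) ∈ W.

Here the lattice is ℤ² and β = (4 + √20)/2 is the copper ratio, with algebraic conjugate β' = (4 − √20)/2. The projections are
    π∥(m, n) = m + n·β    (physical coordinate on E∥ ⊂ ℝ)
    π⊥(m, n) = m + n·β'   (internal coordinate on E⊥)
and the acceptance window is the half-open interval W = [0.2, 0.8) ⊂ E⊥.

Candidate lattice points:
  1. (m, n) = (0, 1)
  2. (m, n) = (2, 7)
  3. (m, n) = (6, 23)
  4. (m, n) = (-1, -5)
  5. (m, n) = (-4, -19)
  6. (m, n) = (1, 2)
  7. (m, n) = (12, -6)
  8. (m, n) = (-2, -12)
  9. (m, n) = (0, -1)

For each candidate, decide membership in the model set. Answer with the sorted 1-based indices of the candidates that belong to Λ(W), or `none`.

β' = (4−√20)/2 ≈ -0.2361.
[1] lift (0,1): star map gives -0.2361; window check 0.2 ≤ -0.2361 < 0.8 is false → out
[2] lift (2,7): star map gives 0.3475; window check 0.2 ≤ 0.3475 < 0.8 is true → IN Λ
[3] lift (6,23): star map gives 0.5704; window check 0.2 ≤ 0.5704 < 0.8 is true → IN Λ
[4] lift (-1,-5): star map gives 0.1803; window check 0.2 ≤ 0.1803 < 0.8 is false → out
[5] lift (-4,-19): star map gives 0.4853; window check 0.2 ≤ 0.4853 < 0.8 is true → IN Λ
[6] lift (1,2): star map gives 0.5279; window check 0.2 ≤ 0.5279 < 0.8 is true → IN Λ
[7] lift (12,-6): star map gives 13.4164; window check 0.2 ≤ 13.4164 < 0.8 is false → out
[8] lift (-2,-12): star map gives 0.8328; window check 0.2 ≤ 0.8328 < 0.8 is false → out
[9] lift (0,-1): star map gives 0.2361; window check 0.2 ≤ 0.2361 < 0.8 is true → IN Λ

2, 3, 5, 6, 9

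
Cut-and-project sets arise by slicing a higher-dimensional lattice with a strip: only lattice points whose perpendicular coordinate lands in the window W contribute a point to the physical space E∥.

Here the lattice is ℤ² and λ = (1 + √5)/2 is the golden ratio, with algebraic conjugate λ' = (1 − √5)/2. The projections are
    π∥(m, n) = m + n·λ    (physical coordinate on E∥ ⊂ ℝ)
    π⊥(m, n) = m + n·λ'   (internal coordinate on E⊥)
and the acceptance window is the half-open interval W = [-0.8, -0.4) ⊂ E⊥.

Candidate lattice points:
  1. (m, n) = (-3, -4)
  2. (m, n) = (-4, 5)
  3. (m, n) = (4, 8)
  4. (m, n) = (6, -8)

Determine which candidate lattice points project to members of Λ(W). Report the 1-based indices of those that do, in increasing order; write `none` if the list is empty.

1

Numerically λ ≈ 1.6180 and λ' = −1/λ ≈ -0.6180.
candidate 1: (m,n)=(-3,-4) → π∥ = -3-4·λ ≈ -9.4721, π⊥ = -3-4·λ' ≈ -0.5279 ∈ [-0.8, -0.4) ⇒ IN Λ
candidate 2: (m,n)=(-4,5) → π∥ = -4+5·λ ≈ 4.0902, π⊥ = -4+5·λ' ≈ -7.0902 ∉ [-0.8, -0.4) ⇒ out
candidate 3: (m,n)=(4,8) → π∥ = 4+8·λ ≈ 16.9443, π⊥ = 4+8·λ' ≈ -0.9443 ∉ [-0.8, -0.4) ⇒ out
candidate 4: (m,n)=(6,-8) → π∥ = 6-8·λ ≈ -6.9443, π⊥ = 6-8·λ' ≈ 10.9443 ∉ [-0.8, -0.4) ⇒ out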